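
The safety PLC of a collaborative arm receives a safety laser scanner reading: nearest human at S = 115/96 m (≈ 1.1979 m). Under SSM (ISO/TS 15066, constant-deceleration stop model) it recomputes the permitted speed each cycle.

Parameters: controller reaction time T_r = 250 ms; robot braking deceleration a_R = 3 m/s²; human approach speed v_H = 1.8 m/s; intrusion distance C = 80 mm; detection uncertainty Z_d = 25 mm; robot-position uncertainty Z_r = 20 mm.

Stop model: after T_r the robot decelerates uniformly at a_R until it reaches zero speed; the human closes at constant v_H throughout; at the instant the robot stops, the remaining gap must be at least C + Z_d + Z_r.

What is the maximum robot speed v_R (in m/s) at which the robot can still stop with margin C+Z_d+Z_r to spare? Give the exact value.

v_R_max = 13/20 m/s = 0.6500 m/s

collect terms ⇒ (1/6)·v_R² + (17/20)·v_R + (-299/480) = 0
  disc = (17/20)² − 4·(1/6)·(-299/480) = 256/225 ; √disc = 16/15
  v_R = (−(17/20) + 16/15) / (2·(1/6)) = 13/20 m/s
check:
stop time T_s = (13/20)/3 = 0.2167 s
reaction-phase robot travel = 0.6500·0.2500 = 0.1625 m
robot covers 0.6500·0.2167 − ½·3.0000·0.2167² = 0.0704 m while stopping
human closes 1.8000·0.4667 = 0.8400 m
margins: 0.0800+0.0250+0.0200 = 0.1250 m
sum ≈ 0.1625+0.0704+0.8400+0.1250 ≈ 1.1979 m = S ✓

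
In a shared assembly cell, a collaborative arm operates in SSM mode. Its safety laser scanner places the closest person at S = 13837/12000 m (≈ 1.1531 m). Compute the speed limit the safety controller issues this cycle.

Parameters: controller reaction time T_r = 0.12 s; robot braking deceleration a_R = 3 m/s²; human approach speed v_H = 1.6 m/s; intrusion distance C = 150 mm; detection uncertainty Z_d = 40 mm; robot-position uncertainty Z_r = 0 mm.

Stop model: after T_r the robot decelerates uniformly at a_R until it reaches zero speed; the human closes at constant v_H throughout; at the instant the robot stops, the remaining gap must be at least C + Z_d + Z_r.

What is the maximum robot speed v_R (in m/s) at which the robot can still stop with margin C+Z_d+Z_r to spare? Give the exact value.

at the boundary: (1/6)·v² + (49/75)·v + (-9253/12000) = 0
  disc = (49/75)² − 4·(1/6)·(-9253/12000) = 9409/10000 ; √disc = 97/100
  v_R = (−(49/75) + 97/100) / (2·(1/6)) = 19/20 m/s
check:
braking lasts T_s = (19/20)/3 = 0.3167 s
reaction-phase robot travel = 0.9500·0.1200 = 0.1140 m
robot under decel: 0.9500²/(2·3.0000) = 0.1504 m
human over T_r+T_s: 1.6000·(0.1200+0.3167) = 0.6987 m
margins: 0.1500+0.0400+0.0000 = 0.1900 m
sum ≈ 0.1140+0.1504+0.6987+0.1900 ≈ 1.1531 m = S ✓

v_R_max = 19/20 m/s = 0.9500 m/s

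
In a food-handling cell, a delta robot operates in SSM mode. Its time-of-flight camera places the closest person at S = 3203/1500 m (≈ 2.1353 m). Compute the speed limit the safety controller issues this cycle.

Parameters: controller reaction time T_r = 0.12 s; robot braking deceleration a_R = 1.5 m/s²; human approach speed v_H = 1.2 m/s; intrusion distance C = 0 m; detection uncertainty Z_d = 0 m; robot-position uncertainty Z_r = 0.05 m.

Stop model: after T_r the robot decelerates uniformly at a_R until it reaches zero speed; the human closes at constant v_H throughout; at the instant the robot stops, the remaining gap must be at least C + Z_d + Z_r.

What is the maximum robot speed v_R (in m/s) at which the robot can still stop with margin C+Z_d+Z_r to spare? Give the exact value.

collect terms ⇒ (1/3)·v_R² + (23/25)·v_R + (-728/375) = 0
  disc = (23/25)² − 4·(1/3)·(-728/375) = 19321/5625 ; √disc = 139/75
  v_R = (−(23/25) + 139/75) / (2·(1/3)) = 7/5 m/s
check:
T_s = v_R/a_R = (7/5)/(3/2) = 0.9333 s
reaction-phase robot travel = 1.4000·0.1200 = 0.1680 m
braking distance = 1.4000²/(2·1.5000) = 0.6533 m
human closes 1.2000·1.0533 = 1.2640 m
residual clearance needed = 0.0000+0.0000+0.0500 = 0.0500 m
sum ≈ 0.1680+0.6533+1.2640+0.0500 ≈ 2.1353 m = S ✓

v_R_max = 7/5 m/s = 1.4000 m/s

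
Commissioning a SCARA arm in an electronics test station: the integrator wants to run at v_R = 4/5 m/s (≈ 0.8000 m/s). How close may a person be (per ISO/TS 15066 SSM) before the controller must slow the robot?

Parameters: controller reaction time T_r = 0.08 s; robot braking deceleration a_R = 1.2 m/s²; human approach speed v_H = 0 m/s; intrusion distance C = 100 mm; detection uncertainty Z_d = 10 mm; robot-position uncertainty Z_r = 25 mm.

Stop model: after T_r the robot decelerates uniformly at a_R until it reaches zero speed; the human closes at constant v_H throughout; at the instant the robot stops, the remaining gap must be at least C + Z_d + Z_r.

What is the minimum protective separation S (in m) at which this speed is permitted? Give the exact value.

T_s = v_R/a_R = (4/5)/(6/5) = 0.6667 s
reaction-phase robot travel = 0.8000·0.0800 = 0.0640 m
braking distance = 0.8000²/(2·1.2000) = 0.2667 m
human closes 0.0000·0.7467 = 0.0000 m
C+Z_d+Z_r = 0.1000+0.0100+0.0250 = 0.1350 m
S_min ≈ 0.0640+0.2667+0.0000+0.1350  ⇒  S_min = 1397/3000 m

S_min = 1397/3000 m = 0.4657 m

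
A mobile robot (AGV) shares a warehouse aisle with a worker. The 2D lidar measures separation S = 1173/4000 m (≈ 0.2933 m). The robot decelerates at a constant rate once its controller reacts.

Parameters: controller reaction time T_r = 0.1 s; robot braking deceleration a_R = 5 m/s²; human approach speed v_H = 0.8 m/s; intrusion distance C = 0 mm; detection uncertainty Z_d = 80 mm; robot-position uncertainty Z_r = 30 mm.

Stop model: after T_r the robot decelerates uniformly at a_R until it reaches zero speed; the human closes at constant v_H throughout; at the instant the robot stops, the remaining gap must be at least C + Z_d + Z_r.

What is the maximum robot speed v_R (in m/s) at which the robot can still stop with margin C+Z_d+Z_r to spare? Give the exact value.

v_R_max = 7/20 m/s = 0.3500 m/s

quadratic (1/10)·v² + (13/50)·v + (-413/4000) = 0
  disc = (13/50)² − 4·(1/10)·(-413/4000) = 1089/10000 ; √disc = 33/100
  v_R = (−(13/50) + 33/100) / (2·(1/10)) = 7/20 m/s
check:
T_s = v_R/a_R = (7/20)/5 = 0.0700 s
robot in T_r: 0.3500·0.1000 = 0.0350 m
robot under decel: 0.3500²/(2·5.0000) = 0.0123 m
human closes 0.8000·0.1700 = 0.1360 m
margins: 0.0000+0.0800+0.0300 = 0.1100 m
sum ≈ 0.0350+0.0123+0.1360+0.1100 ≈ 0.2933 m = S ✓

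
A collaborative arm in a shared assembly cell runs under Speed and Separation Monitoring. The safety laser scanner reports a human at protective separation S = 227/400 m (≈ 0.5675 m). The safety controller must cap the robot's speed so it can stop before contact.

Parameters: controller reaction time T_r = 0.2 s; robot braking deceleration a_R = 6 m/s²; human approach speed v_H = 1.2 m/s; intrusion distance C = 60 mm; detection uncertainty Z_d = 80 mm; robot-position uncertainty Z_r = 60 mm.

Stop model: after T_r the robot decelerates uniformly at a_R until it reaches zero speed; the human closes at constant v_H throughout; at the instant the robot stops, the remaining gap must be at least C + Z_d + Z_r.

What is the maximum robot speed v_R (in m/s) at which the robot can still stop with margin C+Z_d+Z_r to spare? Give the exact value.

at the boundary: (1/12)·v² + (2/5)·v + (-51/400) = 0
  disc = (2/5)² − 4·(1/12)·(-51/400) = 81/400 ; √disc = 9/20
  v_R = (−(2/5) + 9/20) / (2·(1/12)) = 3/10 m/s
check:
T_s = v_R/a_R = (3/10)/6 = 0.0500 s
robot in T_r: 0.3000·0.2000 = 0.0600 m
robot under decel: 0.3000²/(2·6.0000) = 0.0075 m
person approaches 1.2000·(0.2000+0.0500) = 0.3000 m
margins: 0.0600+0.0800+0.0600 = 0.2000 m
sum ≈ 0.0600+0.0075+0.3000+0.2000 ≈ 0.5675 m = S ✓

v_R_max = 3/10 m/s = 0.3000 m/s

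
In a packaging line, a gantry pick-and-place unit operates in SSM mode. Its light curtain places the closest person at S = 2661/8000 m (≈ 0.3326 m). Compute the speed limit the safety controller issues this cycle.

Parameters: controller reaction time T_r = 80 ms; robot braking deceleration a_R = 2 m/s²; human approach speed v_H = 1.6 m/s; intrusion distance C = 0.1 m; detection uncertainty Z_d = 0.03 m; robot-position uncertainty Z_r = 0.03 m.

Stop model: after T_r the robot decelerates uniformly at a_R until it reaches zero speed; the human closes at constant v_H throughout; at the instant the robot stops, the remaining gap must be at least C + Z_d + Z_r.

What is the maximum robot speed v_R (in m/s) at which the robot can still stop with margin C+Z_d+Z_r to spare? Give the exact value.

v_R_max = 1/20 m/s = 0.0500 m/s

at the boundary: (1/4)·v² + (22/25)·v + (-357/8000) = 0
  disc = (22/25)² − 4·(1/4)·(-357/8000) = 32761/40000 ; √disc = 181/200
  v_R = (−(22/25) + 181/200) / (2·(1/4)) = 1/20 m/s
check:
stop time T_s = (1/20)/2 = 0.0250 s
reaction-phase robot travel = 0.0500·0.0800 = 0.0040 m
robot under decel: 0.0500²/(2·2.0000) = 0.0006 m
human closes 1.6000·0.1050 = 0.1680 m
margins: 0.1000+0.0300+0.0300 = 0.1600 m
sum ≈ 0.0040+0.0006+0.1680+0.1600 ≈ 0.3326 m = S ✓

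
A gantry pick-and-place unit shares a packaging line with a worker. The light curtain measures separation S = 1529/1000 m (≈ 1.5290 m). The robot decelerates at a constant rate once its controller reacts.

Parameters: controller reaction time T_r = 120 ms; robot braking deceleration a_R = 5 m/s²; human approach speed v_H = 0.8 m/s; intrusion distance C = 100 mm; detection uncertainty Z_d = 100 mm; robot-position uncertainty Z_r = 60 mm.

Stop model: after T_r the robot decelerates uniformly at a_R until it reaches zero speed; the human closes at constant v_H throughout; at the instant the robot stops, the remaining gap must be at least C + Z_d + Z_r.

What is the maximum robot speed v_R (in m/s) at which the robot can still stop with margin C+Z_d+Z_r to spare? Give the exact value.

at the boundary: (1/10)·v² + (7/25)·v + (-1173/1000) = 0
  disc = (7/25)² − 4·(1/10)·(-1173/1000) = 1369/2500 ; √disc = 37/50
  v_R = (−(7/25) + 37/50) / (2·(1/10)) = 23/10 m/s
check:
stop time T_s = (23/10)/5 = 0.4600 s
robot in T_r: 2.3000·0.1200 = 0.2760 m
braking distance = 2.3000²/(2·5.0000) = 0.5290 m
human over T_r+T_s: 0.8000·(0.1200+0.4600) = 0.4640 m
margins: 0.1000+0.1000+0.0600 = 0.2600 m
sum ≈ 0.2760+0.5290+0.4640+0.2600 ≈ 1.5290 m = S ✓

v_R_max = 23/10 m/s = 2.3000 m/s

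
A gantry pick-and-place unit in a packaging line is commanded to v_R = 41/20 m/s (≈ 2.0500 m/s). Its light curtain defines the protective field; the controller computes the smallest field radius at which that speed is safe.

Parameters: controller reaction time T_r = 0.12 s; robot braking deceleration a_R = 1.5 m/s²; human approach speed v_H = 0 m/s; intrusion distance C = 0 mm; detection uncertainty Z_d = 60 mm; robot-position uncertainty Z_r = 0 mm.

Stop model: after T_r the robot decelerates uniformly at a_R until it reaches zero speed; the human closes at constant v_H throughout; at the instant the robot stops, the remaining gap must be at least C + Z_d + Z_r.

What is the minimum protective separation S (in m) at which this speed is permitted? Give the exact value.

S_min = 10241/6000 m = 1.7068 m

braking lasts T_s = (41/20)/(3/2) = 1.3667 s
robot in T_r: 2.0500·0.1200 = 0.2460 m
robot covers 2.0500·1.3667 − ½·1.5000·1.3667² = 1.4008 m while stopping
human closes 0.0000·1.4867 = 0.0000 m
C+Z_d+Z_r = 0.0000+0.0600+0.0000 = 0.0600 m
S_min ≈ 0.2460+1.4008+0.0000+0.0600  ⇒  S_min = 10241/6000 m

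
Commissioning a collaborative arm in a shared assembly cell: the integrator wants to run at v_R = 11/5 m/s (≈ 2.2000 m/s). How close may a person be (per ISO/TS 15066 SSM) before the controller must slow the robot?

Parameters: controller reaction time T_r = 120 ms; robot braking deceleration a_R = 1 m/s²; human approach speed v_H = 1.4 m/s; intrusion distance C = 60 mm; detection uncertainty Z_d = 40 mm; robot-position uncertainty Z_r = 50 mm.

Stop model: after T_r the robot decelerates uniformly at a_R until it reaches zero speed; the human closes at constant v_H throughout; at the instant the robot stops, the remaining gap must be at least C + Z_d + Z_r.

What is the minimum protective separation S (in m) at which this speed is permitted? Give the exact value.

S_min = 3041/500 m = 6.0820 m

braking lasts T_s = (11/5)/1 = 2.2000 s
robot in T_r: 2.2000·0.1200 = 0.2640 m
robot under decel: 2.2000²/(2·1.0000) = 2.4200 m
human over T_r+T_s: 1.4000·(0.1200+2.2000) = 3.2480 m
residual clearance needed = 0.0600+0.0400+0.0500 = 0.1500 m
S_min ≈ 0.2640+2.4200+3.2480+0.1500  ⇒  S_min = 3041/500 m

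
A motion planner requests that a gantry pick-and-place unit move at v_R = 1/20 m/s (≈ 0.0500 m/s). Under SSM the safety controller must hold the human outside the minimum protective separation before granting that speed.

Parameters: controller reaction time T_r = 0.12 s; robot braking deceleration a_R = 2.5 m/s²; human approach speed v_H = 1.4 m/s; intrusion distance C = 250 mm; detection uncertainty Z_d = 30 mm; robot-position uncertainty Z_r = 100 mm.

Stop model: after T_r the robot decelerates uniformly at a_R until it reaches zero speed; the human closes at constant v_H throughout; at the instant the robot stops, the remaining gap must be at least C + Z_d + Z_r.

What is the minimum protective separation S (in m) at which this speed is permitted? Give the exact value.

S_min = 233/400 m = 0.5825 m

T_s = v_R/a_R = (1/20)/(5/2) = 0.0200 s
robot in T_r: 0.0500·0.1200 = 0.0060 m
robot covers 0.0500·0.0200 − ½·2.5000·0.0200² = 0.0005 m while stopping
human over T_r+T_s: 1.4000·(0.1200+0.0200) = 0.1960 m
C+Z_d+Z_r = 0.2500+0.0300+0.1000 = 0.3800 m
S_min ≈ 0.0060+0.0005+0.1960+0.3800  ⇒  S_min = 233/400 m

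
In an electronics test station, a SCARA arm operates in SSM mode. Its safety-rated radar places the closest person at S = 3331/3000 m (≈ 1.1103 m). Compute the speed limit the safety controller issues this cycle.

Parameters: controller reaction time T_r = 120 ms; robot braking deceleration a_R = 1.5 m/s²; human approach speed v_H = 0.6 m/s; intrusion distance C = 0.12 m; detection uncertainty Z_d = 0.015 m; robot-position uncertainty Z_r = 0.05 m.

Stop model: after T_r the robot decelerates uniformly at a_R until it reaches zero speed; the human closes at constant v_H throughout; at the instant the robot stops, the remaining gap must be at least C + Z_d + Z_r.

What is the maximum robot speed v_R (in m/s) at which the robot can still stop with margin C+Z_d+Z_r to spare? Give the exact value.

at the boundary: (1/3)·v² + (13/25)·v + (-64/75) = 0
  disc = (13/25)² − 4·(1/3)·(-64/75) = 7921/5625 ; √disc = 89/75
  v_R = (−(13/25) + 89/75) / (2·(1/3)) = 1 m/s
check:
stop time T_s = 1/(3/2) = 0.6667 s
robot covers v_R·T_r = 1.0000·0.1200 = 0.1200 m before braking
braking distance = 1.0000²/(2·1.5000) = 0.3333 m
human closes 0.6000·0.7867 = 0.4720 m
C+Z_d+Z_r = 0.1200+0.0150+0.0500 = 0.1850 m
sum ≈ 0.1200+0.3333+0.4720+0.1850 ≈ 1.1103 m = S ✓

v_R_max = 1 m/s = 1.0000 m/s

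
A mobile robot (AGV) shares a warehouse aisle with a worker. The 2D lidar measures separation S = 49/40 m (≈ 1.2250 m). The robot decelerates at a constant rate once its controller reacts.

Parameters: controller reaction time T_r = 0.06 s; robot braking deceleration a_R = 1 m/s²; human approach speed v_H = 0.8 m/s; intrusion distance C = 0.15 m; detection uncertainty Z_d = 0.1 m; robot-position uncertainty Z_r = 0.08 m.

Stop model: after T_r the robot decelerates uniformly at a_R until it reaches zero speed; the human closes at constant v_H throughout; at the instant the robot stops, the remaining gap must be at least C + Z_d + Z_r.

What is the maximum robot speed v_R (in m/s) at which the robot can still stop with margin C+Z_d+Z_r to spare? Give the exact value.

v_R_max = 7/10 m/s = 0.7000 m/s

collect terms ⇒ (1/2)·v_R² + (43/50)·v_R + (-847/1000) = 0
  disc = (43/50)² − 4·(1/2)·(-847/1000) = 1521/625 ; √disc = 39/25
  v_R = (−(43/50) + 39/25) / (2·(1/2)) = 7/10 m/s
check:
T_s = v_R/a_R = (7/10)/1 = 0.7000 s
robot in T_r: 0.7000·0.0600 = 0.0420 m
braking distance = 0.7000²/(2·1.0000) = 0.2450 m
human over T_r+T_s: 0.8000·(0.0600+0.7000) = 0.6080 m
residual clearance needed = 0.1500+0.1000+0.0800 = 0.3300 m
sum ≈ 0.0420+0.2450+0.6080+0.3300 ≈ 1.2250 m = S ✓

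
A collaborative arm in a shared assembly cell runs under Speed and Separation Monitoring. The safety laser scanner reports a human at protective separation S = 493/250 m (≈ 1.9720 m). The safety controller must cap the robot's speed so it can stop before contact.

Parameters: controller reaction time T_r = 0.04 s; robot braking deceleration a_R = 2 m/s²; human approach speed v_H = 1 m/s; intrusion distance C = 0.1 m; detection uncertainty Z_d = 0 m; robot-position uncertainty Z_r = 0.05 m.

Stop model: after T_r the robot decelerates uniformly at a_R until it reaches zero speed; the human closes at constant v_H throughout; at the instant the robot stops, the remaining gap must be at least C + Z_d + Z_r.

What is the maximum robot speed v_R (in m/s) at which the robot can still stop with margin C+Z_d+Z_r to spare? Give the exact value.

at the boundary: (1/4)·v² + (27/50)·v + (-891/500) = 0
  disc = (27/50)² − 4·(1/4)·(-891/500) = 1296/625 ; √disc = 36/25
  v_R = (−(27/50) + 36/25) / (2·(1/4)) = 9/5 m/s
check:
braking lasts T_s = (9/5)/2 = 0.9000 s
robot covers v_R·T_r = 1.8000·0.0400 = 0.0720 m before braking
robot under decel: 1.8000²/(2·2.0000) = 0.8100 m
human closes 1.0000·0.9400 = 0.9400 m
margins: 0.1000+0.0000+0.0500 = 0.1500 m
sum ≈ 0.0720+0.8100+0.9400+0.1500 ≈ 1.9720 m = S ✓

v_R_max = 9/5 m/s = 1.8000 m/s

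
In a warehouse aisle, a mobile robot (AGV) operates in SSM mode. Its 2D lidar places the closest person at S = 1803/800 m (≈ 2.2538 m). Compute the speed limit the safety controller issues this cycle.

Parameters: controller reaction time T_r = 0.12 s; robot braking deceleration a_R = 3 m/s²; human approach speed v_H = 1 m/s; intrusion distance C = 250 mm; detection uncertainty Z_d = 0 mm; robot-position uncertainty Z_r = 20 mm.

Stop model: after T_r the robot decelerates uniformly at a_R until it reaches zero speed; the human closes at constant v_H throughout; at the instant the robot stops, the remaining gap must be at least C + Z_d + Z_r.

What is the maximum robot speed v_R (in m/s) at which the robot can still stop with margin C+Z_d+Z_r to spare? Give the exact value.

v_R_max = 9/4 m/s = 2.2500 m/s

quadratic (1/6)·v² + (34/75)·v + (-1491/800) = 0
  disc = (34/75)² − 4·(1/6)·(-1491/800) = 130321/90000 ; √disc = 361/300
  v_R = (−(34/75) + 361/300) / (2·(1/6)) = 9/4 m/s
check:
T_s = v_R/a_R = (9/4)/3 = 0.7500 s
reaction-phase robot travel = 2.2500·0.1200 = 0.2700 m
robot under decel: 2.2500²/(2·3.0000) = 0.8438 m
person approaches 1.0000·(0.1200+0.7500) = 0.8700 m
residual clearance needed = 0.2500+0.0000+0.0200 = 0.2700 m
sum ≈ 0.2700+0.8438+0.8700+0.2700 ≈ 2.2538 m = S ✓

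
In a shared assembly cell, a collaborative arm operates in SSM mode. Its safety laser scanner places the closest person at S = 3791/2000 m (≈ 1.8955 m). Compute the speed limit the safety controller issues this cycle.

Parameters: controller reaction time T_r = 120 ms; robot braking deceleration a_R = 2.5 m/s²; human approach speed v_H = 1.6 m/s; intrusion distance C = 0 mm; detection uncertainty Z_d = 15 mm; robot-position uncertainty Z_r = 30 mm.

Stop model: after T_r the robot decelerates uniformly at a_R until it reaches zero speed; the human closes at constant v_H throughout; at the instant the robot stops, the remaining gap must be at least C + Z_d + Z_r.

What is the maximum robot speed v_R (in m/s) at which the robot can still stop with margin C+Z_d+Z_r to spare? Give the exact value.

quadratic (1/5)·v² + (19/25)·v + (-3317/2000) = 0
  disc = (19/25)² − 4·(1/5)·(-3317/2000) = 4761/2500 ; √disc = 69/50
  v_R = (−(19/25) + 69/50) / (2·(1/5)) = 31/20 m/s
check:
stop time T_s = (31/20)/(5/2) = 0.6200 s
reaction-phase robot travel = 1.5500·0.1200 = 0.1860 m
robot covers 1.5500·0.6200 − ½·2.5000·0.6200² = 0.4805 m while stopping
human over T_r+T_s: 1.6000·(0.1200+0.6200) = 1.1840 m
residual clearance needed = 0.0000+0.0150+0.0300 = 0.0450 m
sum ≈ 0.1860+0.4805+1.1840+0.0450 ≈ 1.8955 m = S ✓

v_R_max = 31/20 m/s = 1.5500 m/s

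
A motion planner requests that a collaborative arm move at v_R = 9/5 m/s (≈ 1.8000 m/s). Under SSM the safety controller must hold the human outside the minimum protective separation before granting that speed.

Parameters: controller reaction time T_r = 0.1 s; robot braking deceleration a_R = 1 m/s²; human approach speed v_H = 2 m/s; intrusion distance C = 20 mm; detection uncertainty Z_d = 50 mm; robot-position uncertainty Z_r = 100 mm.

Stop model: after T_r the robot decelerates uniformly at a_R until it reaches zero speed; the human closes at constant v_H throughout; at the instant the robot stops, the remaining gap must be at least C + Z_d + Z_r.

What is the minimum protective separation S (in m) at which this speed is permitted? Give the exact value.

S_min = 577/100 m = 5.7700 m

T_s = v_R/a_R = (9/5)/1 = 1.8000 s
robot covers v_R·T_r = 1.8000·0.1000 = 0.1800 m before braking
robot covers 1.8000·1.8000 − ½·1.0000·1.8000² = 1.6200 m while stopping
human over T_r+T_s: 2.0000·(0.1000+1.8000) = 3.8000 m
C+Z_d+Z_r = 0.0200+0.0500+0.1000 = 0.1700 m
S_min ≈ 0.1800+1.6200+3.8000+0.1700  ⇒  S_min = 577/100 m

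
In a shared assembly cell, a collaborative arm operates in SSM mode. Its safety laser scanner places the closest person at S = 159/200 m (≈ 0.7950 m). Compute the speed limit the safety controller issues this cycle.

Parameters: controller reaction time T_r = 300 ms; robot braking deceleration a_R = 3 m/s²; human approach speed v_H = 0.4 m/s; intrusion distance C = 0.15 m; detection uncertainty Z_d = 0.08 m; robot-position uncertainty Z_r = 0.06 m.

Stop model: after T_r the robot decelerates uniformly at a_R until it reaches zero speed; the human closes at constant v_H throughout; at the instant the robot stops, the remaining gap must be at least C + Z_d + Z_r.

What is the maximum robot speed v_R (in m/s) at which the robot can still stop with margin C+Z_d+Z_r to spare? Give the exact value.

at the boundary: (1/6)·v² + (13/30)·v + (-77/200) = 0
  disc = (13/30)² − 4·(1/6)·(-77/200) = 4/9 ; √disc = 2/3
  v_R = (−(13/30) + 2/3) / (2·(1/6)) = 7/10 m/s
check:
braking lasts T_s = (7/10)/3 = 0.2333 s
robot in T_r: 0.7000·0.3000 = 0.2100 m
braking distance = 0.7000²/(2·3.0000) = 0.0817 m
human closes 0.4000·0.5333 = 0.2133 m
C+Z_d+Z_r = 0.1500+0.0800+0.0600 = 0.2900 m
sum ≈ 0.2100+0.0817+0.2133+0.2900 ≈ 0.7950 m = S ✓

v_R_max = 7/10 m/s = 0.7000 m/s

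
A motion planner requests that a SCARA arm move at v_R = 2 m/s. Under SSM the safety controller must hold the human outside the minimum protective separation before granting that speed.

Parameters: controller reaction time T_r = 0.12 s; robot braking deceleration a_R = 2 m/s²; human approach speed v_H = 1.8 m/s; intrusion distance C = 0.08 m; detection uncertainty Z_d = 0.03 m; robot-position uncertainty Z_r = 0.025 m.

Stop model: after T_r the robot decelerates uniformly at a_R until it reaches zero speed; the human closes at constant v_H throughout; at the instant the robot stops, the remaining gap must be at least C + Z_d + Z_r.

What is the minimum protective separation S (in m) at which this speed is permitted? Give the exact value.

S_min = 3391/1000 m = 3.3910 m

T_s = v_R/a_R = 2/2 = 1.0000 s
reaction-phase robot travel = 2.0000·0.1200 = 0.2400 m
robot covers 2.0000·1.0000 − ½·2.0000·1.0000² = 1.0000 m while stopping
human over T_r+T_s: 1.8000·(0.1200+1.0000) = 2.0160 m
residual clearance needed = 0.0800+0.0300+0.0250 = 0.1350 m
S_min ≈ 0.2400+1.0000+2.0160+0.1350  ⇒  S_min = 3391/1000 m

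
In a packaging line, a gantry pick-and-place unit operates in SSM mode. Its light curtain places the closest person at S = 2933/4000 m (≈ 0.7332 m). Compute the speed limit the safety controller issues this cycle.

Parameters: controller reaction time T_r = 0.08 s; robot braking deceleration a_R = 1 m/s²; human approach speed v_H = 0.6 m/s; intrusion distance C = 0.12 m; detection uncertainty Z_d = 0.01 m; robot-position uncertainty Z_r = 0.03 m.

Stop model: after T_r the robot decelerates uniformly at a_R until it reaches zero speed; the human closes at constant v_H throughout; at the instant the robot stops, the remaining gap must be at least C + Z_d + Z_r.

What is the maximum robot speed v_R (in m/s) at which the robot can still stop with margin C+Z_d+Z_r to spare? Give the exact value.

v_R_max = 11/20 m/s = 0.5500 m/s

at the boundary: (1/2)·v² + (17/25)·v + (-2101/4000) = 0
  disc = (17/25)² − 4·(1/2)·(-2101/4000) = 15129/10000 ; √disc = 123/100
  v_R = (−(17/25) + 123/100) / (2·(1/2)) = 11/20 m/s
check:
stop time T_s = (11/20)/1 = 0.5500 s
reaction-phase robot travel = 0.5500·0.0800 = 0.0440 m
robot under decel: 0.5500²/(2·1.0000) = 0.1512 m
human over T_r+T_s: 0.6000·(0.0800+0.5500) = 0.3780 m
margins: 0.1200+0.0100+0.0300 = 0.1600 m
sum ≈ 0.0440+0.1512+0.3780+0.1600 ≈ 0.7332 m = S ✓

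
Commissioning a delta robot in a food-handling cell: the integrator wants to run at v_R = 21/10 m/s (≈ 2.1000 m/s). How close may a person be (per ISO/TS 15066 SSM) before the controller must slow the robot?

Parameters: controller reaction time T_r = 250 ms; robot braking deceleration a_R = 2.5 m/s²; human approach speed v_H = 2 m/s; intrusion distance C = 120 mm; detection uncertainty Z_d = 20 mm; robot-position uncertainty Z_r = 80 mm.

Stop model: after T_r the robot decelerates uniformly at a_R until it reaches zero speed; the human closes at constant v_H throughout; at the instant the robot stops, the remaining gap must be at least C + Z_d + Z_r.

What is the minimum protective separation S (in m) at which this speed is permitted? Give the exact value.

S_min = 3807/1000 m = 3.8070 m

braking lasts T_s = (21/10)/(5/2) = 0.8400 s
robot covers v_R·T_r = 2.1000·0.2500 = 0.5250 m before braking
robot covers 2.1000·0.8400 − ½·2.5000·0.8400² = 0.8820 m while stopping
human closes 2.0000·1.0900 = 2.1800 m
C+Z_d+Z_r = 0.1200+0.0200+0.0800 = 0.2200 m
S_min ≈ 0.5250+0.8820+2.1800+0.2200  ⇒  S_min = 3807/1000 m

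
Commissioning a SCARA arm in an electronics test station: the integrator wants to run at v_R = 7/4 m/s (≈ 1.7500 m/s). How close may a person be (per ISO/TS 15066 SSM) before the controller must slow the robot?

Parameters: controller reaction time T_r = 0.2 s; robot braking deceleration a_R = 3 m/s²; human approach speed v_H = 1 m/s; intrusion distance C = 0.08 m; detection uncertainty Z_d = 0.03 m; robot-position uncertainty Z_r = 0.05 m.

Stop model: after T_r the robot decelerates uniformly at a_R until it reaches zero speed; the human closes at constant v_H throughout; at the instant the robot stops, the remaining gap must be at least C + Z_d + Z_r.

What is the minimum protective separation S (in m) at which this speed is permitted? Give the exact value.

T_s = v_R/a_R = (7/4)/3 = 0.5833 s
reaction-phase robot travel = 1.7500·0.2000 = 0.3500 m
robot covers 1.7500·0.5833 − ½·3.0000·0.5833² = 0.5104 m while stopping
human over T_r+T_s: 1.0000·(0.2000+0.5833) = 0.7833 m
residual clearance needed = 0.0800+0.0300+0.0500 = 0.1600 m
S_min ≈ 0.3500+0.5104+0.7833+0.1600  ⇒  S_min = 1443/800 m

S_min = 1443/800 m = 1.8037 m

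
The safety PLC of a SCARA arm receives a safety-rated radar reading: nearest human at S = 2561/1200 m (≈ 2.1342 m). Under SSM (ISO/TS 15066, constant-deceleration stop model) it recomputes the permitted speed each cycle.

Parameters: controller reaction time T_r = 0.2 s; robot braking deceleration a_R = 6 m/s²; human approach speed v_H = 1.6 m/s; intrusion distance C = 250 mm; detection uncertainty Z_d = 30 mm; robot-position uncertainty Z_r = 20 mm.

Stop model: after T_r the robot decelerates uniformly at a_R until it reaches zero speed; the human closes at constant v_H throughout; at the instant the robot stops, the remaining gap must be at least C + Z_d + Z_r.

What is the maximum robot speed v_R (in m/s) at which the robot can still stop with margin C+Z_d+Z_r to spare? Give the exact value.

v_R_max = 23/10 m/s = 2.3000 m/s

quadratic (1/12)·v² + (7/15)·v + (-1817/1200) = 0
  disc = (7/15)² − 4·(1/12)·(-1817/1200) = 289/400 ; √disc = 17/20
  v_R = (−(7/15) + 17/20) / (2·(1/12)) = 23/10 m/s
check:
stop time T_s = (23/10)/6 = 0.3833 s
robot covers v_R·T_r = 2.3000·0.2000 = 0.4600 m before braking
robot under decel: 2.3000²/(2·6.0000) = 0.4408 m
human over T_r+T_s: 1.6000·(0.2000+0.3833) = 0.9333 m
residual clearance needed = 0.2500+0.0300+0.0200 = 0.3000 m
sum ≈ 0.4600+0.4408+0.9333+0.3000 ≈ 2.1342 m = S ✓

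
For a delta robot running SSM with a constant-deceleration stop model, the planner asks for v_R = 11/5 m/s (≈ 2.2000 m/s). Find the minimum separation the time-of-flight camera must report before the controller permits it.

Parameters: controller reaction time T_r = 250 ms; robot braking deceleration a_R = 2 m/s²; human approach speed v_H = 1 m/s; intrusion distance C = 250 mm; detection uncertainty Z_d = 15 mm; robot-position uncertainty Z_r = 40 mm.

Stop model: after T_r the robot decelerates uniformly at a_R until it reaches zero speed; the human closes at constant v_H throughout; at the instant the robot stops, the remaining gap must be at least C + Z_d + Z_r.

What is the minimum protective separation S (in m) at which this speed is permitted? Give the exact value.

S_min = 683/200 m = 3.4150 m

T_s = v_R/a_R = (11/5)/2 = 1.1000 s
robot covers v_R·T_r = 2.2000·0.2500 = 0.5500 m before braking
robot covers 2.2000·1.1000 − ½·2.0000·1.1000² = 1.2100 m while stopping
human closes 1.0000·1.3500 = 1.3500 m
residual clearance needed = 0.2500+0.0150+0.0400 = 0.3050 m
S_min ≈ 0.5500+1.2100+1.3500+0.3050  ⇒  S_min = 683/200 m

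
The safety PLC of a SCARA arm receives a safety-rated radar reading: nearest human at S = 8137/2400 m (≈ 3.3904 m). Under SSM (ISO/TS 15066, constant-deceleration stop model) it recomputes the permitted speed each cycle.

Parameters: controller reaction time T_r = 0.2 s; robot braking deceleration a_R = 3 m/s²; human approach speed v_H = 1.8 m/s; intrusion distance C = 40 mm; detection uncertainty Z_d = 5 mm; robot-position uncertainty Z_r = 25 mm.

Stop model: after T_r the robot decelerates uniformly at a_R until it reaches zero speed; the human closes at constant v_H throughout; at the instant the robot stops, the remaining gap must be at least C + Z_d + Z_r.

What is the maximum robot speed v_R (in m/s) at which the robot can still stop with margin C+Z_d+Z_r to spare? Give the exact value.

collect terms ⇒ (1/6)·v_R² + (4/5)·v_R + (-1421/480) = 0
  disc = (4/5)² − 4·(1/6)·(-1421/480) = 9409/3600 ; √disc = 97/60
  v_R = (−(4/5) + 97/60) / (2·(1/6)) = 49/20 m/s
check:
braking lasts T_s = (49/20)/3 = 0.8167 s
reaction-phase robot travel = 2.4500·0.2000 = 0.4900 m
robot under decel: 2.4500²/(2·3.0000) = 1.0004 m
person approaches 1.8000·(0.2000+0.8167) = 1.8300 m
residual clearance needed = 0.0400+0.0050+0.0250 = 0.0700 m
sum ≈ 0.4900+1.0004+1.8300+0.0700 ≈ 3.3904 m = S ✓

v_R_max = 49/20 m/s = 2.4500 m/s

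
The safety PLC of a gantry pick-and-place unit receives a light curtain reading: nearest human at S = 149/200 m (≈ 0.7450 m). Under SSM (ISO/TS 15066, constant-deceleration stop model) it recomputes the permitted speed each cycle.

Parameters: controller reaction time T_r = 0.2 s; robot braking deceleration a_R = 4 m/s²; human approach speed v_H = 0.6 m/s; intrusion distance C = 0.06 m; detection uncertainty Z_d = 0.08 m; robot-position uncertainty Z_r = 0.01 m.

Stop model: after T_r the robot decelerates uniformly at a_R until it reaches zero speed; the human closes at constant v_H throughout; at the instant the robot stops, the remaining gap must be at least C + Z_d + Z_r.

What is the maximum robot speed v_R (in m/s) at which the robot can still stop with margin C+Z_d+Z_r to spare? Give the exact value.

quadratic (1/8)·v² + (7/20)·v + (-19/40) = 0
  disc = (7/20)² − 4·(1/8)·(-19/40) = 9/25 ; √disc = 3/5
  v_R = (−(7/20) + 3/5) / (2·(1/8)) = 1 m/s
check:
braking lasts T_s = 1/4 = 0.2500 s
robot covers v_R·T_r = 1.0000·0.2000 = 0.2000 m before braking
robot covers 1.0000·0.2500 − ½·4.0000·0.2500² = 0.1250 m while stopping
person approaches 0.6000·(0.2000+0.2500) = 0.2700 m
C+Z_d+Z_r = 0.0600+0.0800+0.0100 = 0.1500 m
sum ≈ 0.2000+0.1250+0.2700+0.1500 ≈ 0.7450 m = S ✓

v_R_max = 1 m/s = 1.0000 m/s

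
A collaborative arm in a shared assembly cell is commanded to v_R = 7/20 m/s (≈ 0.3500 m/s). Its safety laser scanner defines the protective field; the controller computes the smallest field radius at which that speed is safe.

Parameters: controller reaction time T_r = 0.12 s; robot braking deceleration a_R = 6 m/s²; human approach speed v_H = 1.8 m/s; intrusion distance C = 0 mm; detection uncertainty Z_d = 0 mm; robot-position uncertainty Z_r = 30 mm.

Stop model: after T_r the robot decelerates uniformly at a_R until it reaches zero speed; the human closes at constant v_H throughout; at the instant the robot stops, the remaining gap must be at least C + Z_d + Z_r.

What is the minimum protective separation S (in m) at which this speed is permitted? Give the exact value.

T_s = v_R/a_R = (7/20)/6 = 0.0583 s
reaction-phase robot travel = 0.3500·0.1200 = 0.0420 m
braking distance = 0.3500²/(2·6.0000) = 0.0102 m
person approaches 1.8000·(0.1200+0.0583) = 0.3210 m
margins: 0.0000+0.0000+0.0300 = 0.0300 m
S_min ≈ 0.0420+0.0102+0.3210+0.0300  ⇒  S_min = 9677/24000 m

S_min = 9677/24000 m = 0.4032 m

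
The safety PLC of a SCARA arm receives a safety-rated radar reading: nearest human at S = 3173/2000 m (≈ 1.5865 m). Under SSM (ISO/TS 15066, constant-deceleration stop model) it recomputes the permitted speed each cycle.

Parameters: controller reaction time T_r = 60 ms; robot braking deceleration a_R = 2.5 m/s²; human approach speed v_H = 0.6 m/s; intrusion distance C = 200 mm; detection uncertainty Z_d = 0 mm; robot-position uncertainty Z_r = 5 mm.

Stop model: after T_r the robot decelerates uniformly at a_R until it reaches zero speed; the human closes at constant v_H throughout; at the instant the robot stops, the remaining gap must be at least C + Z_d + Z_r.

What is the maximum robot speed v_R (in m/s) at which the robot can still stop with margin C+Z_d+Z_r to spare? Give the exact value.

quadratic (1/5)·v² + (3/10)·v + (-2691/2000) = 0
  disc = (3/10)² − 4·(1/5)·(-2691/2000) = 729/625 ; √disc = 27/25
  v_R = (−(3/10) + 27/25) / (2·(1/5)) = 39/20 m/s
check:
T_s = v_R/a_R = (39/20)/(5/2) = 0.7800 s
robot covers v_R·T_r = 1.9500·0.0600 = 0.1170 m before braking
robot covers 1.9500·0.7800 − ½·2.5000·0.7800² = 0.7605 m while stopping
person approaches 0.6000·(0.0600+0.7800) = 0.5040 m
margins: 0.2000+0.0000+0.0050 = 0.2050 m
sum ≈ 0.1170+0.7605+0.5040+0.2050 ≈ 1.5865 m = S ✓

v_R_max = 39/20 m/s = 1.9500 m/s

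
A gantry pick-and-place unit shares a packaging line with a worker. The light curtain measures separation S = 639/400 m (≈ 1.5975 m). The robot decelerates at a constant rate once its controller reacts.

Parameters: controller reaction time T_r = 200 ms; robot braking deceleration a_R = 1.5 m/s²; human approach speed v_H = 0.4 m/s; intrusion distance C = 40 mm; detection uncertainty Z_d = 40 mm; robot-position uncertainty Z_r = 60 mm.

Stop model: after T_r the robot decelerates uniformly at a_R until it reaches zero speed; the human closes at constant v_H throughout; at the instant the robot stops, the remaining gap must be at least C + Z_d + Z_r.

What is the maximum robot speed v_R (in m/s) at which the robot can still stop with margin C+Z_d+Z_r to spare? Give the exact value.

at the boundary: (1/3)·v² + (7/15)·v + (-551/400) = 0
  disc = (7/15)² − 4·(1/3)·(-551/400) = 1849/900 ; √disc = 43/30
  v_R = (−(7/15) + 43/30) / (2·(1/3)) = 29/20 m/s
check:
stop time T_s = (29/20)/(3/2) = 0.9667 s
reaction-phase robot travel = 1.4500·0.2000 = 0.2900 m
robot covers 1.4500·0.9667 − ½·1.5000·0.9667² = 0.7008 m while stopping
human closes 0.4000·1.1667 = 0.4667 m
C+Z_d+Z_r = 0.0400+0.0400+0.0600 = 0.1400 m
sum ≈ 0.2900+0.7008+0.4667+0.1400 ≈ 1.5975 m = S ✓

v_R_max = 29/20 m/s = 1.4500 m/s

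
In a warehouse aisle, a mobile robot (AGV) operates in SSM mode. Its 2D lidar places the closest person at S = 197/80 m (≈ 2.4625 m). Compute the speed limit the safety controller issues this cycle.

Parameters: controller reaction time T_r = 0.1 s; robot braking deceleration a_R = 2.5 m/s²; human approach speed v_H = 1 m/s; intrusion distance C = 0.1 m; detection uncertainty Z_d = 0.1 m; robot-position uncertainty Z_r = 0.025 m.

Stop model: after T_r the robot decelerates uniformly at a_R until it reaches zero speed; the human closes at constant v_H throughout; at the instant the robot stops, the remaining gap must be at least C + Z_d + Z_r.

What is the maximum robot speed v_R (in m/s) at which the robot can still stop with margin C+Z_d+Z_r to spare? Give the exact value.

collect terms ⇒ (1/5)·v_R² + (1/2)·v_R + (-171/80) = 0
  disc = (1/2)² − 4·(1/5)·(-171/80) = 49/25 ; √disc = 7/5
  v_R = (−(1/2) + 7/5) / (2·(1/5)) = 9/4 m/s
check:
T_s = v_R/a_R = (9/4)/(5/2) = 0.9000 s
reaction-phase robot travel = 2.2500·0.1000 = 0.2250 m
robot under decel: 2.2500²/(2·2.5000) = 1.0125 m
human over T_r+T_s: 1.0000·(0.1000+0.9000) = 1.0000 m
C+Z_d+Z_r = 0.1000+0.1000+0.0250 = 0.2250 m
sum ≈ 0.2250+1.0125+1.0000+0.2250 ≈ 2.4625 m = S ✓

v_R_max = 9/4 m/s = 2.2500 m/s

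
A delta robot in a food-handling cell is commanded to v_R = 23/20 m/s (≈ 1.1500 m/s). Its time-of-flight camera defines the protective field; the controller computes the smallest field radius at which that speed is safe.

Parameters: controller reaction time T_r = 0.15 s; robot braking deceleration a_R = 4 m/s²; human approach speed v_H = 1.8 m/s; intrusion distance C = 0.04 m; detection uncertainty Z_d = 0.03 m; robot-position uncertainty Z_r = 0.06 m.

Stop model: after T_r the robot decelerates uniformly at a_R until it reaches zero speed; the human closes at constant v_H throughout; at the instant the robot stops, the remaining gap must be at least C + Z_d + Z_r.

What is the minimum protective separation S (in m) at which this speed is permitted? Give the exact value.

stop time T_s = (23/20)/4 = 0.2875 s
reaction-phase robot travel = 1.1500·0.1500 = 0.1725 m
robot under decel: 1.1500²/(2·4.0000) = 0.1653 m
person approaches 1.8000·(0.1500+0.2875) = 0.7875 m
residual clearance needed = 0.0400+0.0300+0.0600 = 0.1300 m
S_min ≈ 0.1725+0.1653+0.7875+0.1300  ⇒  S_min = 4017/3200 m

S_min = 4017/3200 m = 1.2553 m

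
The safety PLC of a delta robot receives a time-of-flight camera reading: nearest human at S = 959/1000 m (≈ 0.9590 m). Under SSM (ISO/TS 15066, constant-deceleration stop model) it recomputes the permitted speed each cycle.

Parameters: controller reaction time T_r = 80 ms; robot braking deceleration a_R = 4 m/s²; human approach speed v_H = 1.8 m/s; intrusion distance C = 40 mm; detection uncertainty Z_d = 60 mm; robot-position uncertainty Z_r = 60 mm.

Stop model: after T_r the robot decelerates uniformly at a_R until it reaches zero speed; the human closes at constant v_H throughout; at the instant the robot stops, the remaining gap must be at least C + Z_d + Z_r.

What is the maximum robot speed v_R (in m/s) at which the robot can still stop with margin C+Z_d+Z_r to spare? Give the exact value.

v_R_max = 1 m/s = 1.0000 m/s

collect terms ⇒ (1/8)·v_R² + (53/100)·v_R + (-131/200) = 0
  disc = (53/100)² − 4·(1/8)·(-131/200) = 1521/2500 ; √disc = 39/50
  v_R = (−(53/100) + 39/50) / (2·(1/8)) = 1 m/s
check:
stop time T_s = 1/4 = 0.2500 s
robot covers v_R·T_r = 1.0000·0.0800 = 0.0800 m before braking
robot under decel: 1.0000²/(2·4.0000) = 0.1250 m
human closes 1.8000·0.3300 = 0.5940 m
C+Z_d+Z_r = 0.0400+0.0600+0.0600 = 0.1600 m
sum ≈ 0.0800+0.1250+0.5940+0.1600 ≈ 0.9590 m = S ✓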